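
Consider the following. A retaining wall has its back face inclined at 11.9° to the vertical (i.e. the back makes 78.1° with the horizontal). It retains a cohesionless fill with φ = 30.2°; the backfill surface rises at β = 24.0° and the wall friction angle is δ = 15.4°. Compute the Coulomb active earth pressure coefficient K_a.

0.629

K_a = sin²(α+φ) / [sin²α · sin(α−δ) · (1 + √{sin(φ+δ)sin(φ−β) / (sin(α−δ)sin(α+β))})²].
With α = 78.1°, φ = 30.2°, δ = 15.4°, β = 24.0°: K_a = 0.6288.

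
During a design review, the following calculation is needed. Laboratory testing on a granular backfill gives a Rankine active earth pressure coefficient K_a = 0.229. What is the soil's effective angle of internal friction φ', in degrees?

K_a = tan²(45° − φ/2) ⇒ 45° − φ/2 = arctan(√0.229) = 25.57°.
φ = 2(45° − 25.57°) = 38.85°.

38.9°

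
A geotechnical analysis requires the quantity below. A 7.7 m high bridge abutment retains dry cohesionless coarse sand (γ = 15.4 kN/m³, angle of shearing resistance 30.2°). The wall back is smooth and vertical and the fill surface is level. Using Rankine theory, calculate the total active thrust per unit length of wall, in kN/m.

151 kN/m

K_a = tan²(45° − φ/2) = 0.3307.
P_a = ½ K_a γ H² = 0.5 × 0.3307 × 15.4 × 7.7² = 151.0 kN/m.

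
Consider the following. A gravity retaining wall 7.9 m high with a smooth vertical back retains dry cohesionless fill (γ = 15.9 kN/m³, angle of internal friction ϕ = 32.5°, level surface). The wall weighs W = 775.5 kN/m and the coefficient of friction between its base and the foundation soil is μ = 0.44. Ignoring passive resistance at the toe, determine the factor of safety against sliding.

2.28

K_a = tan²(45° − 32.5°/2) = 0.3010.
P_a = ½K_aγH² = 0.5×0.3010×15.9×7.9² = 149.3 kN/m, acting at H/3 = 2.633 m above the base.
FS_sliding = μW / P_a = 0.44×775.5 / 149.3 = 2.285.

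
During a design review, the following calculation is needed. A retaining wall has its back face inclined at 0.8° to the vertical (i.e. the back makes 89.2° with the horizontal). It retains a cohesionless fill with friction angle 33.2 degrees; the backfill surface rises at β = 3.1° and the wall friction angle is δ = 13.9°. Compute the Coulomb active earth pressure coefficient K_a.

0.282

K_a = sin²(α+φ) / [sin²α · sin(α−δ) · (1 + √{sin(φ+δ)sin(φ−β) / (sin(α−δ)sin(α+β))})²].
With α = 89.2°, φ = 33.2°, δ = 13.9°, β = 3.1°: K_a = 0.2821.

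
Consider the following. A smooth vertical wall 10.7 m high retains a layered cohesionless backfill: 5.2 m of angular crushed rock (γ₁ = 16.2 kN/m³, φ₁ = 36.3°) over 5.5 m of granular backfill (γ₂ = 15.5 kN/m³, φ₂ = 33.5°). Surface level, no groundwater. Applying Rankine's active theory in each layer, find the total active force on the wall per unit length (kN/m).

258 kN/m

K_a1 = tan²(45°−36.3°/2) = 0.2563; K_a2 = tan²(45°−33.5°/2) = 0.2887.
Layer 1: σ at base = K_a1 γ₁ h₁ = 21.59 kPa; P₁ = ½×21.59×5.2 = 56.13.
Layer 2: σ_v at top = γ₁h₁ = 84.24; σ_h top = K_a2×84.24 = 24.32; σ_h base = K_a2×(84.24+15.5×5.5) = 48.93.
P₂ = ½(24.32+48.93)×5.5 = 201.5. Total P_a = 56.13+201.5 = 257.6 kN/m.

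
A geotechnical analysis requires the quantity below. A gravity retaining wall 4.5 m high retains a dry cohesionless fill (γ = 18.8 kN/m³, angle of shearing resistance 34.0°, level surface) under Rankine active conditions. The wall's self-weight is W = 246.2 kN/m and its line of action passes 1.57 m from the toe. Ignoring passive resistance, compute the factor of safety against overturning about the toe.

4.79

K_a = tan²(45° − 34.0°/2) = 0.2827.
P_a = ½K_aγH² = 0.5×0.2827×18.8×4.5² = 53.81 kN/m, acting at H/3 = 1.500 m above the base.
Overturning moment M_o = P_a × H/3 = 53.81 × 1.500 = 80.72.
Resisting moment M_r = W × 1.57 = 246.2 × 1.57 = 386.5.
FS_overturning = M_r/M_o = 386.5/80.72 = 4.788.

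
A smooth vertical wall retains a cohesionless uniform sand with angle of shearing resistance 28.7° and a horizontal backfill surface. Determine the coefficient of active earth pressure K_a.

0.351

K_a = tan²(45° − φ/2) = tan²(30.65°) = 0.3511.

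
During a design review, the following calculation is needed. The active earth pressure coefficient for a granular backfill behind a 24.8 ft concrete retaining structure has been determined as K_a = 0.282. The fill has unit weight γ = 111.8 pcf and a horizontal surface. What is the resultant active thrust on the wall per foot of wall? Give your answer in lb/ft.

P = ½ K_a γ H² = 0.5 × 0.282 × 111.8 × 24.8² = 9695 lb/ft.

9700 lb/ft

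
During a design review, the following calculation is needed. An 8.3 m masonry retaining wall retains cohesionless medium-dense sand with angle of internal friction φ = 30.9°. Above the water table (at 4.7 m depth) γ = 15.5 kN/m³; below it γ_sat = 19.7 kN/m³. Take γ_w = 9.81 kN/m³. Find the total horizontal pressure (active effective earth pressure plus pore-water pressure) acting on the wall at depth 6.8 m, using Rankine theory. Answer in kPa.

50.7 kPa

K_a = (1 − sin φ)/(1 + sin φ) = 0.3214.
γ' = 19.7 − 9.81 = 9.890 kN/m³.
Effective vertical stress at 6.8 m: σ'_v = 15.5×4.7 + 9.890×2.10 = 93.62 kPa.
σ'_h = K_a σ'_v = 0.3214 × 93.62 = 30.09 kPa; u = γ_w × 2.10 = 20.60 kPa.
Total σ_h = 30.09 + 20.60 = 50.69 kPa.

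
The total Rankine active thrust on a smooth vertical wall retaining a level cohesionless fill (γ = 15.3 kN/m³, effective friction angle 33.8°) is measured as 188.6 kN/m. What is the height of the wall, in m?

K_a = 0.2851. P_a = ½ K_a γ H² ⇒ H = √(2P_a/(K_a γ)).
H = √(2×188.6/(0.2851×15.3)) = 9.299 m.

9.30 m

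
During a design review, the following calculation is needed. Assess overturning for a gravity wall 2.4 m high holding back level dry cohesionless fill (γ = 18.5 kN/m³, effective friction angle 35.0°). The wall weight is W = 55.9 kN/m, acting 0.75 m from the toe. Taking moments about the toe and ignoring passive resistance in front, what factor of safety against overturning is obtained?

3.63

K_a = tan²(45° − 35.0°/2) = 0.2710.
P_a = ½K_aγH² = 0.5×0.2710×18.5×2.4² = 14.44 kN/m, acting at H/3 = 0.8000 m above the base.
Overturning moment M_o = P_a × H/3 = 14.44 × 0.8000 = 11.55.
Resisting moment M_r = W × 0.75 = 55.9 × 0.75 = 41.92.
FS_overturning = M_r/M_o = 41.92/11.55 = 3.630.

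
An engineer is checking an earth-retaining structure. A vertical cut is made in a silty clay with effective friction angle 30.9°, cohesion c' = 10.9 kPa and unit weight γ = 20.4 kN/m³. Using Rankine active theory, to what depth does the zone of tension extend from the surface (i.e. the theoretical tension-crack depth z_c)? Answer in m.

K_a = tan²(45° − 30.9°/2) = 0.3214; √K_a = 0.5669.
The active pressure is zero where K_a γ z = 2c√K_a, so z_c = 2c/(γ√K_a) = 2×10.9/(20.4×0.5669) = 1.885 m.

1.88 m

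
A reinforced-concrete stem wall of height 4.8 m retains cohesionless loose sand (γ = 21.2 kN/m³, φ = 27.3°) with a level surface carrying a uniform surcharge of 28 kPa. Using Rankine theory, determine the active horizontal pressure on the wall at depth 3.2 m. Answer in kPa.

K_a = (1 − sin φ)/(1 + sin φ) = 0.3711.
σ_v = γz + q = 21.2 × 3.2 + 28 = 95.84 kPa.
σ_h = K_a σ_v = 0.3711 × 95.84 = 35.57 kPa.

35.6 kPa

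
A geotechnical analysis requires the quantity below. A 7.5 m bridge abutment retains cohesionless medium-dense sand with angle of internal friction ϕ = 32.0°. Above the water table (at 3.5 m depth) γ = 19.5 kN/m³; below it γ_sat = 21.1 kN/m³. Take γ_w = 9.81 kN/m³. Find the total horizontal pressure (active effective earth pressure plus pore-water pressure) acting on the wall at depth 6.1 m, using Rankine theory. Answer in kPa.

55.5 kPa

K_a = (1 − sin φ)/(1 + sin φ) = 0.3073.
γ' = 21.1 − 9.81 = 11.29 kN/m³.
Effective vertical stress at 6.1 m: σ'_v = 19.5×3.5 + 11.29×2.60 = 97.60 kPa.
σ'_h = K_a σ'_v = 0.3073 × 97.60 = 29.99 kPa; u = γ_w × 2.60 = 25.51 kPa.
Total σ_h = 29.99 + 25.51 = 55.50 kPa.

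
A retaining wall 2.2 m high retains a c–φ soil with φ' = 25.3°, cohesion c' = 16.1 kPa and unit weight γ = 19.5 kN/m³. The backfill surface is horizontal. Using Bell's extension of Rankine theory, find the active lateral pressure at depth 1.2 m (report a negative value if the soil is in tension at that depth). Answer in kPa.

-11.0 kPa

K_a = (1 − sin φ)/(1 + sin φ) = 0.4012.
σ_a = K_a γ z − 2c√K_a = 0.4012×19.5×1.2 − 2×16.1×0.6334 = -11.01 kPa.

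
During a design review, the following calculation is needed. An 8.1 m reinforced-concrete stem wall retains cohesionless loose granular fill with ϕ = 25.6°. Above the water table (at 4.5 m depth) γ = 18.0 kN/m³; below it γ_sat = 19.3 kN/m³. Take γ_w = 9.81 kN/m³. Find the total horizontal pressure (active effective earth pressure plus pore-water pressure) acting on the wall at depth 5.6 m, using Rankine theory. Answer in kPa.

47.1 kPa

K_a = (1 − sin φ)/(1 + sin φ) = 0.3966.
γ' = 19.3 − 9.81 = 9.490 kN/m³.
Effective vertical stress at 5.6 m: σ'_v = 18.0×4.5 + 9.490×1.10 = 91.44 kPa.
σ'_h = K_a σ'_v = 0.3966 × 91.44 = 36.26 kPa; u = γ_w × 1.10 = 10.79 kPa.
Total σ_h = 36.26 + 10.79 = 47.05 kPa.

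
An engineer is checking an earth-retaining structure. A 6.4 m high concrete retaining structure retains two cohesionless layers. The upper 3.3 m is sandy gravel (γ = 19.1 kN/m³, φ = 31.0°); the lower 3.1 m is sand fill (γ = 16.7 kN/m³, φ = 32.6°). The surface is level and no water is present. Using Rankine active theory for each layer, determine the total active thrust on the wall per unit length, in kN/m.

K_a1 = tan²(45°−31.0°/2) = 0.3201; K_a2 = tan²(45°−32.6°/2) = 0.2997.
Layer 1: σ at base = K_a1 γ₁ h₁ = 20.18 kPa; P₁ = ½×20.18×3.3 = 33.29.
Layer 2: σ_v at top = γ₁h₁ = 63.03; σ_h top = K_a2×63.03 = 18.89; σ_h base = K_a2×(63.03+16.7×3.1) = 34.41.
P₂ = ½(18.89+34.41)×3.1 = 82.62. Total P_a = 33.29+82.62 = 115.9 kN/m.

116 kN/m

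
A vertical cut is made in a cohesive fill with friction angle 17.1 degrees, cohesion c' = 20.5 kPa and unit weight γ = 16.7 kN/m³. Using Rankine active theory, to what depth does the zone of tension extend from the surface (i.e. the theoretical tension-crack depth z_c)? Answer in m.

K_a = tan²(45° − 17.1°/2) = 0.5455; √K_a = 0.7386.
The active pressure is zero where K_a γ z = 2c√K_a, so z_c = 2c/(γ√K_a) = 2×20.5/(16.7×0.7386) = 3.324 m.

3.32 m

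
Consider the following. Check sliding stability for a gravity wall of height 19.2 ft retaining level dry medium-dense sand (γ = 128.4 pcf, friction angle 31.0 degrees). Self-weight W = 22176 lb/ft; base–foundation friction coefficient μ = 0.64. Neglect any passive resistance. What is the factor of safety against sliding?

K_a = tan²(45° − 31.0°/2) = 0.3201.
P_a = ½K_aγH² = 0.5×0.3201×128.4×19.2² = 7576 lb/ft, acting at H/3 = 6.400 ft above the base.
FS_sliding = μW / P_a = 0.64×22176 / 7576 = 1.873.

1.87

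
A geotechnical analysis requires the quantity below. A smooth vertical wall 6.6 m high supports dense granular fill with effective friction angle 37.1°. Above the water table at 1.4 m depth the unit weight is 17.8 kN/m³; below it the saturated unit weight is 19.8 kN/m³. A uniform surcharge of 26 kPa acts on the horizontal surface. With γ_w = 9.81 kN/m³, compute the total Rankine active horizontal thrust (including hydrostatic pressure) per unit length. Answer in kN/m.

245 kN/m

K_a = tan²(45° − φ/2) = 0.2475.
γ' = 19.8 − 9.81 = 9.990 kN/m³. h₂ = H − d_w = 5.2 m.
σ'_h: at surface K_a·q = 6.435; at WT K_a(q+γd_w) = 12.60; at base K_a(q+γd_w+γ'h₂) = 25.46 kPa.
P₁ = ½(6.435+12.60)×1.4 = 13.33; P₂ = ½(12.60+25.46)×5.2 = 98.96; P_w = ½γ_w h₂² = 132.6.
Total = 13.33+98.96+132.6 = 244.9 kN/m.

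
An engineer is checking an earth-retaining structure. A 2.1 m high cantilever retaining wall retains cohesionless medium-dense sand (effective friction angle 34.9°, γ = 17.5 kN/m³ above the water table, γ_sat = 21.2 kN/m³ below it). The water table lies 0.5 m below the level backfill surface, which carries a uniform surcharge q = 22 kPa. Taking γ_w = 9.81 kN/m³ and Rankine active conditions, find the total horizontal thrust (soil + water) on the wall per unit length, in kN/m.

33.5 kN/m

K_a = tan²(45° − φ/2) = 0.2721.
γ' = 21.2 − 9.81 = 11.39 kN/m³. h₂ = H − d_w = 1.6 m.
σ'_h: at surface K_a·q = 5.987; at WT K_a(q+γd_w) = 8.369; at base K_a(q+γd_w+γ'h₂) = 13.33 kPa.
P₁ = ½(5.987+8.369)×0.5 = 3.589; P₂ = ½(8.369+13.33)×1.6 = 17.36; P_w = ½γ_w h₂² = 12.56.
Total = 3.589+17.36+12.56 = 33.50 kN/m.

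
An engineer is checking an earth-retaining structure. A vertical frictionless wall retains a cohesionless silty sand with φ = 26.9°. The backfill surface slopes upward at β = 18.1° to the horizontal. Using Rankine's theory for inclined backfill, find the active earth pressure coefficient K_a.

K_a = cos β · (cos β − √(cos²β − cos²φ)) / (cos β + √(cos²β − cos²φ)).
cos β = 0.9505, cos φ = 0.8918, √(cos²β − cos²φ) = 0.3289.
K_a = 0.9505 × (0.9505 − 0.3289)/(0.9505 + 0.3289) = 0.4618.

0.462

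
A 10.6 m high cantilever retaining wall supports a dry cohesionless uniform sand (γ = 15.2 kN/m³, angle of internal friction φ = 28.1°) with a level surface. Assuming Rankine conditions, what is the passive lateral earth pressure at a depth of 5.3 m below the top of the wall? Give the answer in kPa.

224 kPa

K_p = (1 + sin φ)/(1 − sin φ) = 2.781.
σ_h = K_p γ z = 2.781 × 15.2 × 5.3 = 224.0 kPa.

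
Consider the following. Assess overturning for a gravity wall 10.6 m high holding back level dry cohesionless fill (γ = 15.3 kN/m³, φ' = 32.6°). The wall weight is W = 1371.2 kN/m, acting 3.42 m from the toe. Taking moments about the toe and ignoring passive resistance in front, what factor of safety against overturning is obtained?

5.15

K_a = tan²(45° − 32.6°/2) = 0.2997.
P_a = ½K_aγH² = 0.5×0.2997×15.3×10.6² = 257.6 kN/m, acting at H/3 = 3.533 m above the base.
Overturning moment M_o = P_a × H/3 = 257.6 × 3.533 = 910.3.
Resisting moment M_r = W × 3.42 = 1371.2 × 3.42 = 4690.
FS_overturning = M_r/M_o = 4690/910.3 = 5.151.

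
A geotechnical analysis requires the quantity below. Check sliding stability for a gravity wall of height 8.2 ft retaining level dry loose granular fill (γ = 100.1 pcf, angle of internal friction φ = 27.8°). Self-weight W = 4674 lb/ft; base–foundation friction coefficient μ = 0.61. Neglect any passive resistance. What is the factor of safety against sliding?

K_a = tan²(45° − 27.8°/2) = 0.3639.
P_a = ½K_aγH² = 0.5×0.3639×100.1×8.2² = 1225 lb/ft, acting at H/3 = 2.733 ft above the base.
FS_sliding = μW / P_a = 0.61×4674 / 1225 = 2.328.

2.33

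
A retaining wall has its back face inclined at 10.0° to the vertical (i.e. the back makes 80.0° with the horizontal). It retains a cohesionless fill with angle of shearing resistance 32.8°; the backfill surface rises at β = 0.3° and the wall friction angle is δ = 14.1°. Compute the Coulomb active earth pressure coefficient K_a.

0.348

K_a = sin²(α+φ) / [sin²α · sin(α−δ) · (1 + √{sin(φ+δ)sin(φ−β) / (sin(α−δ)sin(α+β))})²].
With α = 80.0°, φ = 32.8°, δ = 14.1°, β = 0.3°: K_a = 0.3482.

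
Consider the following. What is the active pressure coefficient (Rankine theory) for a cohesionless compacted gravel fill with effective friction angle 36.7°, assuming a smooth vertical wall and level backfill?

K_a = (1 − sin φ)/(1 + sin φ) = (1 − sin 36.7°)/(1 + sin 36.7°) = 0.2519.

0.252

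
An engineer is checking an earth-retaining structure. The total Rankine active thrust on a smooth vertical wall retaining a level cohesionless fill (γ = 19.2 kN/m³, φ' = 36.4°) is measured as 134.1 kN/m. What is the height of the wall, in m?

K_a = 0.2552. P_a = ½ K_a γ H² ⇒ H = √(2P_a/(K_a γ)).
H = √(2×134.1/(0.2552×19.2)) = 7.399 m.

7.40 m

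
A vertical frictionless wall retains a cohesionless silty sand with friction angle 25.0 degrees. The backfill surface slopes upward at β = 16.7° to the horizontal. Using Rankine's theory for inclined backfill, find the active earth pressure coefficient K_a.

0.490

K_a = cos β · (cos β − √(cos²β − cos²φ)) / (cos β + √(cos²β − cos²φ)).
cos β = 0.9578, cos φ = 0.9063, √(cos²β − cos²φ) = 0.3099.
K_a = 0.9578 × (0.9578 − 0.3099)/(0.9578 + 0.3099) = 0.4895.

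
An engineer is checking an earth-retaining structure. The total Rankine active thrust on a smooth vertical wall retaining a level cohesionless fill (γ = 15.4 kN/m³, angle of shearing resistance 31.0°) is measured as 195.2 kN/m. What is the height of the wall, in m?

K_a = 0.3201. P_a = ½ K_a γ H² ⇒ H = √(2P_a/(K_a γ)).
H = √(2×195.2/(0.3201×15.4)) = 8.899 m.

8.90 m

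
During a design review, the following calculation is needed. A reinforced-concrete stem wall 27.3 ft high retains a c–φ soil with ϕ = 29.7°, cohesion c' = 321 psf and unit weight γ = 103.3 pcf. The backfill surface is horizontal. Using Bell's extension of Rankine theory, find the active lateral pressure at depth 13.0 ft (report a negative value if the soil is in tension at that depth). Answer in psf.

K_a = (1 − sin φ)/(1 + sin φ) = 0.3374.
σ_a = K_a γ z − 2c√K_a = 0.3374×103.3×13.0 − 2×321×0.5808 = 80.17 psf.

80.2 psf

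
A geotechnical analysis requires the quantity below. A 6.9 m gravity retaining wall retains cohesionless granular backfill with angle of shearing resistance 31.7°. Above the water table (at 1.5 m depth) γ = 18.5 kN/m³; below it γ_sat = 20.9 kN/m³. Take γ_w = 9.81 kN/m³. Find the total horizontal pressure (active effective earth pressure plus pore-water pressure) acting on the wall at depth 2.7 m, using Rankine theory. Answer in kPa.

24.5 kPa

K_a = (1 − sin φ)/(1 + sin φ) = 0.3111.
γ' = 20.9 − 9.81 = 11.09 kN/m³.
Effective vertical stress at 2.7 m: σ'_v = 18.5×1.5 + 11.09×1.20 = 41.06 kPa.
σ'_h = K_a σ'_v = 0.3111 × 41.06 = 12.77 kPa; u = γ_w × 1.20 = 11.77 kPa.
Total σ_h = 12.77 + 11.77 = 24.54 kPa.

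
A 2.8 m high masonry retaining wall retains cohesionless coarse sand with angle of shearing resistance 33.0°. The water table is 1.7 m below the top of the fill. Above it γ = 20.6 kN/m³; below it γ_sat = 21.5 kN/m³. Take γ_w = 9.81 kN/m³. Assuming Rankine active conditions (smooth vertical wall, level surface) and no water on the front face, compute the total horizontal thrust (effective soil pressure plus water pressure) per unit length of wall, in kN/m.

28.2 kN/m

K_a = tan²(45° − φ/2) = 0.2948.
γ' = 21.5 − 9.81 = 11.69 kN/m³. Depth below WT = 1.1 m.
σ'_h at WT = K_a γ d_w = 10.32 kPa; at base = 10.32 + K_a γ' × 1.1 = 14.11 kPa.
P₁ (0–1.7 m) = ½×10.32×1.7 = 8.775. P₂ (1.7–2.8 m) = ½(10.32+14.11)×1.1 = 13.44.
P_w = ½ γ_w h₂² = 0.5×9.81×1.1² = 5.935. Total = 8.775+13.44+5.935 = 28.15 kN/m.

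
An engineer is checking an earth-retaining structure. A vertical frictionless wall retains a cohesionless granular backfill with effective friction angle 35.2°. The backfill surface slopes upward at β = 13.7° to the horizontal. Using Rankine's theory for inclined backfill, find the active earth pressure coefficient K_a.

0.289

K_a = cos β · (cos β − √(cos²β − cos²φ)) / (cos β + √(cos²β − cos²φ)).
cos β = 0.9715, cos φ = 0.8171, √(cos²β − cos²φ) = 0.5255.
K_a = 0.9715 × (0.9715 − 0.5255)/(0.9715 + 0.5255) = 0.2894.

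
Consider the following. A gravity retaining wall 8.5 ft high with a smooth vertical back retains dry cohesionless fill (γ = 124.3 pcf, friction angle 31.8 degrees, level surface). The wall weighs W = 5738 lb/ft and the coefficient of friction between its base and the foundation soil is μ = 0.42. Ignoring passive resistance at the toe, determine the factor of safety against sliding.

1.73

K_a = tan²(45° − 31.8°/2) = 0.3098.
P_a = ½K_aγH² = 0.5×0.3098×124.3×8.5² = 1391 lb/ft, acting at H/3 = 2.833 ft above the base.
FS_sliding = μW / P_a = 0.42×5738 / 1391 = 1.732.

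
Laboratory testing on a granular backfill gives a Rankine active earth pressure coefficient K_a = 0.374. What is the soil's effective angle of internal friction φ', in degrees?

27.1°

K_a = tan²(45° − φ/2) ⇒ 45° − φ/2 = arctan(√0.374) = 31.45°.
φ = 2(45° − 31.45°) = 27.10°.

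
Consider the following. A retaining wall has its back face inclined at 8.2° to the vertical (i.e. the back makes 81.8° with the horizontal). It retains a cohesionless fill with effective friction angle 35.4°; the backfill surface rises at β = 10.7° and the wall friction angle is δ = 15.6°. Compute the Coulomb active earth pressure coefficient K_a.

K_a = sin²(α+φ) / [sin²α · sin(α−δ) · (1 + √{sin(φ+δ)sin(φ−β) / (sin(α−δ)sin(α+β))})²].
With α = 81.8°, φ = 35.4°, δ = 15.6°, β = 10.7°: K_a = 0.3465.

0.346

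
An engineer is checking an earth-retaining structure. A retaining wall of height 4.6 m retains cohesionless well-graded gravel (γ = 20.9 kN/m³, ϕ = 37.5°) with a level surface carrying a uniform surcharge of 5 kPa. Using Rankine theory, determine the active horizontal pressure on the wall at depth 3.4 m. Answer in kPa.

K_a = (1 − sin φ)/(1 + sin φ) = 0.2432.
σ_v = γz + q = 20.9 × 3.4 + 5 = 76.06 kPa.
σ_h = K_a σ_v = 0.2432 × 76.06 = 18.50 kPa.

18.5 kPa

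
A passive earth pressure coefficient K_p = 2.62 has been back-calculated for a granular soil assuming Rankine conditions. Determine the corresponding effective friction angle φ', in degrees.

26.6°

K_p = (1+sin φ)/(1−sin φ) ⇒ sin φ = (K_p − 1)/(K_p + 1) = 0.4475.
φ = arcsin(0.4475) = 26.58°.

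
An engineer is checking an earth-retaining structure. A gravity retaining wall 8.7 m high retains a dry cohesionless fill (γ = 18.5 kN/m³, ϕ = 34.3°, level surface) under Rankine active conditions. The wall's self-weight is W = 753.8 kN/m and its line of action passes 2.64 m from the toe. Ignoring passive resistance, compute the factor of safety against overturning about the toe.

3.51

K_a = tan²(45° − 34.3°/2) = 0.2792.
P_a = ½K_aγH² = 0.5×0.2792×18.5×8.7² = 195.4 kN/m, acting at H/3 = 2.900 m above the base.
Overturning moment M_o = P_a × H/3 = 195.4 × 2.900 = 566.8.
Resisting moment M_r = W × 2.64 = 753.8 × 2.64 = 1990.
FS_overturning = M_r/M_o = 1990/566.8 = 3.511.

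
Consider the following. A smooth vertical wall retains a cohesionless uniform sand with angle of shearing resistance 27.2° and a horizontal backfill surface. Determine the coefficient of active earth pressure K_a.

K_a = (1 − sin φ)/(1 + sin φ) = (1 − sin 27.2°)/(1 + sin 27.2°) = 0.3726.

0.373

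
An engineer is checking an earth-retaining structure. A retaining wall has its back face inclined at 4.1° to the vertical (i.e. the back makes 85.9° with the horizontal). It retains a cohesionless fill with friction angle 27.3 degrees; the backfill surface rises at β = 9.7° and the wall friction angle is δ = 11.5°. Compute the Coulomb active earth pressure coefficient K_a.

0.422

K_a = sin²(α+φ) / [sin²α · sin(α−δ) · (1 + √{sin(φ+δ)sin(φ−β) / (sin(α−δ)sin(α+β))})²].
With α = 85.9°, φ = 27.3°, δ = 11.5°, β = 9.7°: K_a = 0.4225.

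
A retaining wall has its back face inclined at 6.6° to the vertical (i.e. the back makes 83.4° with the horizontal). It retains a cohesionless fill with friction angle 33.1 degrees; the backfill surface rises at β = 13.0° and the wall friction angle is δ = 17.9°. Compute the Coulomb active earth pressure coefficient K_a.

K_a = sin²(α+φ) / [sin²α · sin(α−δ) · (1 + √{sin(φ+δ)sin(φ−β) / (sin(α−δ)sin(α+β))})²].
With α = 83.4°, φ = 33.1°, δ = 17.9°, β = 13.0°: K_a = 0.3744.

0.374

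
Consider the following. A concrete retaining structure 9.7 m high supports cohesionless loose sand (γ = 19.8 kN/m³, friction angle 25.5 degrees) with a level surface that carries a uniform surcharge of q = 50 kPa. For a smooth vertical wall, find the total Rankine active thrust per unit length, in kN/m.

564 kN/m

K_a = tan²(45° − φ/2) = 0.3981.
Soil triangle: ½ K_a γ H² = 0.5×0.3981×19.8×9.7² = 370.8 kN/m.
Surcharge rectangle: K_a q H = 0.3981×50×9.7 = 193.1 kN/m.
Total = 370.8 + 193.1 = 563.9 kN/m.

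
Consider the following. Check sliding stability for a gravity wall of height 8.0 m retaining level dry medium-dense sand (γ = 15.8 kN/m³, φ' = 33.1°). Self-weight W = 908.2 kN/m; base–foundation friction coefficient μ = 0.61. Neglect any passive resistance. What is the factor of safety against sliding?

3.73

K_a = tan²(45° − 33.1°/2) = 0.2936.
P_a = ½K_aγH² = 0.5×0.2936×15.8×8.0² = 148.4 kN/m, acting at H/3 = 2.667 m above the base.
FS_sliding = μW / P_a = 0.61×908.2 / 148.4 = 3.732.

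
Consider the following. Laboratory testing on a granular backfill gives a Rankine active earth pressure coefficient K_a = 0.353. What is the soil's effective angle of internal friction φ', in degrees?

K_a = tan²(45° − φ/2) ⇒ 45° − φ/2 = arctan(√0.353) = 30.72°.
φ = 2(45° − 30.72°) = 28.57°.

28.6°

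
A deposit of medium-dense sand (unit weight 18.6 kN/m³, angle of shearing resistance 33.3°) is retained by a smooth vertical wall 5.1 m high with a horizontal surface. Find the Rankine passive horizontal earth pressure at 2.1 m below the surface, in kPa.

134 kPa

K_p = (1 + sin φ)/(1 − sin φ) = 3.435.
σ_h = K_p γ z = 3.435 × 18.6 × 2.1 = 134.2 kPa.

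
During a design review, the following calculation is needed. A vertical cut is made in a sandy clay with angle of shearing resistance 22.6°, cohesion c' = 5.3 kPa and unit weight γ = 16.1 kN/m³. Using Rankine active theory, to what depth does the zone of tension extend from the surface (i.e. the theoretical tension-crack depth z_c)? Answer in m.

0.987 m

K_a = tan²(45° − 22.6°/2) = 0.4448; √K_a = 0.6669.
The active pressure is zero where K_a γ z = 2c√K_a, so z_c = 2c/(γ√K_a) = 2×5.3/(16.1×0.6669) = 0.9872 m.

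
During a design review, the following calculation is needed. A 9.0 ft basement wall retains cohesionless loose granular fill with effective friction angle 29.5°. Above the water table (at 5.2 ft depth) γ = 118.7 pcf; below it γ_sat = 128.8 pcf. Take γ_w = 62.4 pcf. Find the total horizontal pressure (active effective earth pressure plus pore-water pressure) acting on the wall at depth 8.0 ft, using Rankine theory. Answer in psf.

K_a = (1 − sin φ)/(1 + sin φ) = 0.3401.
γ' = 128.8 − 62.4 = 66.40 pcf.
Effective vertical stress at 8.0 ft: σ'_v = 118.7×5.2 + 66.40×2.80 = 803.2 psf.
σ'_h = K_a σ'_v = 0.3401 × 803.2 = 273.2 psf; u = γ_w × 2.80 = 174.7 psf.
Total σ_h = 273.2 + 174.7 = 447.9 psf.

448 psf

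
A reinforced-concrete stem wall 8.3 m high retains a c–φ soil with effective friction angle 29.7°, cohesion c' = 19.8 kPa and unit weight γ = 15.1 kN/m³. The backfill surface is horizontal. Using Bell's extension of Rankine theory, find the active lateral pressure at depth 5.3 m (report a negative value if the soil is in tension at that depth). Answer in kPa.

4.00 kPa

K_a = (1 − sin φ)/(1 + sin φ) = 0.3374.
σ_a = K_a γ z − 2c√K_a = 0.3374×15.1×5.3 − 2×19.8×0.5808 = 3.999 kPa.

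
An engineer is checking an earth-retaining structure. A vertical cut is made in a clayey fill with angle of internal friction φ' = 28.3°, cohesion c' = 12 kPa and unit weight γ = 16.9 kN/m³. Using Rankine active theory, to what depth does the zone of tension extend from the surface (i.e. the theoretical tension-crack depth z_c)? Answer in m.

K_a = tan²(45° − 28.3°/2) = 0.3568; √K_a = 0.5973.
The active pressure is zero where K_a γ z = 2c√K_a, so z_c = 2c/(γ√K_a) = 2×12/(16.9×0.5973) = 2.378 m.

2.38 m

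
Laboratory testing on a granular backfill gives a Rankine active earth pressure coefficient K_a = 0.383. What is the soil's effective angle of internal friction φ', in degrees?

K_a = tan²(45° − φ/2) ⇒ 45° − φ/2 = arctan(√0.383) = 31.75°.
φ = 2(45° − 31.75°) = 26.50°.

26.5°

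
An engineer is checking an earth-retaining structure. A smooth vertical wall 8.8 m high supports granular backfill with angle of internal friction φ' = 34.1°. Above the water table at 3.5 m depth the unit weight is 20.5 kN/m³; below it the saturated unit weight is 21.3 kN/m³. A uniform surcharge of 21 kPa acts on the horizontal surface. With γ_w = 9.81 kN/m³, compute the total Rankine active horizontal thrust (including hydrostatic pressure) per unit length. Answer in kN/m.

K_a = tan²(45° − φ/2) = 0.2815.
γ' = 21.3 − 9.81 = 11.49 kN/m³. h₂ = H − d_w = 5.3 m.
σ'_h: at surface K_a·q = 5.912; at WT K_a(q+γd_w) = 26.11; at base K_a(q+γd_w+γ'h₂) = 43.26 kPa.
P₁ = ½(5.912+26.11)×3.5 = 56.04; P₂ = ½(26.11+43.26)×5.3 = 183.8; P_w = ½γ_w h₂² = 137.8.
Total = 56.04+183.8+137.8 = 377.6 kN/m.

378 kN/m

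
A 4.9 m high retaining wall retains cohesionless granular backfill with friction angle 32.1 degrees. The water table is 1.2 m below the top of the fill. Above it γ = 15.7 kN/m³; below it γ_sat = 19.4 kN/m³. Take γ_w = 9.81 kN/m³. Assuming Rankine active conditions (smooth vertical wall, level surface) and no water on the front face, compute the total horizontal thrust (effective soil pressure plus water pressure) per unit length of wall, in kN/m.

112 kN/m

K_a = tan²(45° − φ/2) = 0.3060.
γ' = 19.4 − 9.81 = 9.590 kN/m³. Depth below WT = 3.7 m.
σ'_h at WT = K_a γ d_w = 5.765 kPa; at base = 5.765 + K_a γ' × 3.7 = 16.62 kPa.
P₁ (0–1.2 m) = ½×5.765×1.2 = 3.459. P₂ (1.2–4.9 m) = ½(5.765+16.62)×3.7 = 41.42.
P_w = ½ γ_w h₂² = 0.5×9.81×3.7² = 67.15. Total = 3.459+41.42+67.15 = 112.0 kN/m.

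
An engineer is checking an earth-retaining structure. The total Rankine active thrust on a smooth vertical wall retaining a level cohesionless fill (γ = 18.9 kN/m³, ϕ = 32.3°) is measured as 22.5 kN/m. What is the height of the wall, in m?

K_a = 0.3035. P_a = ½ K_a γ H² ⇒ H = √(2P_a/(K_a γ)).
H = √(2×22.5/(0.3035×18.9)) = 2.801 m.

2.80 m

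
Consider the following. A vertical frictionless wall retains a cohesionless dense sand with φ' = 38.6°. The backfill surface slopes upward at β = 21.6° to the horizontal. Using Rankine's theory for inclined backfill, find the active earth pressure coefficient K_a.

K_a = cos β · (cos β − √(cos²β − cos²φ)) / (cos β + √(cos²β − cos²φ)).
cos β = 0.9298, cos φ = 0.7815, √(cos²β − cos²φ) = 0.5037.
K_a = 0.9298 × (0.9298 − 0.5037)/(0.9298 + 0.5037) = 0.2764.

0.276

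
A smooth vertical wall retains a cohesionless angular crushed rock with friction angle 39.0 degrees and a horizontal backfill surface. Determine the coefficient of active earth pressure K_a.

K_a = tan²(45° − φ/2) = tan²(25.50°) = 0.2275.

0.228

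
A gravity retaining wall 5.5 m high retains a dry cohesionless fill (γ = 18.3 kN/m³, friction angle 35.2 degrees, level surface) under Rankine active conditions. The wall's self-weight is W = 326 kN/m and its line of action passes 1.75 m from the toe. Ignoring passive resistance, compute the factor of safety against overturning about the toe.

K_a = tan²(45° − 35.2°/2) = 0.2687.
P_a = ½K_aγH² = 0.5×0.2687×18.3×5.5² = 74.37 kN/m, acting at H/3 = 1.833 m above the base.
Overturning moment M_o = P_a × H/3 = 74.37 × 1.833 = 136.3.
Resisting moment M_r = W × 1.75 = 326 × 1.75 = 570.5.
FS_overturning = M_r/M_o = 570.5/136.3 = 4.184.

4.18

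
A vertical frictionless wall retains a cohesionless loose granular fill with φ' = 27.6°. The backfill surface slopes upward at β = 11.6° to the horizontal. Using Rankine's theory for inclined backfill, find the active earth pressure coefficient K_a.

K_a = cos β · (cos β − √(cos²β − cos²φ)) / (cos β + √(cos²β − cos²φ)).
cos β = 0.9796, cos φ = 0.8862, √(cos²β − cos²φ) = 0.4174.
K_a = 0.9796 × (0.9796 − 0.4174)/(0.9796 + 0.4174) = 0.3942.

0.394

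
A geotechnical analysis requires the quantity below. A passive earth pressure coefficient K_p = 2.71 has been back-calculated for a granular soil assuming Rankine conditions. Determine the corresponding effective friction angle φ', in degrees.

K_p = (1+sin φ)/(1−sin φ) ⇒ sin φ = (K_p − 1)/(K_p + 1) = 0.4609.
φ = arcsin(0.4609) = 27.45°.

27.4°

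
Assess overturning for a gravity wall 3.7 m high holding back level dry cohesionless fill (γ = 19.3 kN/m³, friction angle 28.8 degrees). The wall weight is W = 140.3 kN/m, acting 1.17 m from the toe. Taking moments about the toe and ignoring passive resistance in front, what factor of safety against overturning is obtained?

2.88

K_a = tan²(45° − 28.8°/2) = 0.3498.
P_a = ½K_aγH² = 0.5×0.3498×19.3×3.7² = 46.21 kN/m, acting at H/3 = 1.233 m above the base.
Overturning moment M_o = P_a × H/3 = 46.21 × 1.233 = 56.99.
Resisting moment M_r = W × 1.17 = 140.3 × 1.17 = 164.2.
FS_overturning = M_r/M_o = 164.2/56.99 = 2.881.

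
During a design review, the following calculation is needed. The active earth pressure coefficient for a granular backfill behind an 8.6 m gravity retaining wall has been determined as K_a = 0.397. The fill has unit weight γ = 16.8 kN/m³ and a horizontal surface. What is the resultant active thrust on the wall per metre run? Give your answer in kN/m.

P = ½ K_a γ H² = 0.5 × 0.397 × 16.8 × 8.6² = 246.6 kN/m.

247 kN/m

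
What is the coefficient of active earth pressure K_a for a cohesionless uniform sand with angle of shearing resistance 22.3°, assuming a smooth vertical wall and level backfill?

K_a = tan²(45° − φ/2) = tan²(33.85°) = 0.4498.

0.450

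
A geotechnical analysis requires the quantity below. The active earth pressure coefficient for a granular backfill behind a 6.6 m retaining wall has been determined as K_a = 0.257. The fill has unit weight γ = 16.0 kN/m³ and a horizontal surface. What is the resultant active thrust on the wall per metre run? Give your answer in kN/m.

89.6 kN/m

P = ½ K_a γ H² = 0.5 × 0.257 × 16.0 × 6.6² = 89.56 kN/m.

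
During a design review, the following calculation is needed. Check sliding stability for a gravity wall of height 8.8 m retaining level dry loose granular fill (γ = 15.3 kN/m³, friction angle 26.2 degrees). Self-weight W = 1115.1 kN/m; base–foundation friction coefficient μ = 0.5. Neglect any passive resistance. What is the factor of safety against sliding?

2.43

K_a = tan²(45° − 26.2°/2) = 0.3874.
P_a = ½K_aγH² = 0.5×0.3874×15.3×8.8² = 229.5 kN/m, acting at H/3 = 2.933 m above the base.
FS_sliding = μW / P_a = 0.5×1115.1 / 229.5 = 2.429.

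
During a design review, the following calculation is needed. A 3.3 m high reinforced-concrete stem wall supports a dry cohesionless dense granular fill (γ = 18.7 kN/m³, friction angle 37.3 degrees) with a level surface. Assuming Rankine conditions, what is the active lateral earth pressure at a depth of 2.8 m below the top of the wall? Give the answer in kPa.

12.8 kPa

K_a = (1 − sin φ)/(1 + sin φ) = 0.2453.
σ_h = K_a γ z = 0.2453 × 18.7 × 2.8 = 12.85 kPa.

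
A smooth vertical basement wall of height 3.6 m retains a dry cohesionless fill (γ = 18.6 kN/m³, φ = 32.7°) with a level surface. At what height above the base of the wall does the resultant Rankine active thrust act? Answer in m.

1.20 m

K_a = 0.2985.
The pressure distribution is triangular, so the resultant acts at H/3 above the base = 3.6/3 = 1.200 m.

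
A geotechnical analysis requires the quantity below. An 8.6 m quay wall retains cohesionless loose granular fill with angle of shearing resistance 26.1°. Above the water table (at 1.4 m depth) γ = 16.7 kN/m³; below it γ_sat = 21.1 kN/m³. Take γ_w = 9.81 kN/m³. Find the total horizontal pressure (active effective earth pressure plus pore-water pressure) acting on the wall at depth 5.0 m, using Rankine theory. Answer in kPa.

K_a = (1 − sin φ)/(1 + sin φ) = 0.3889.
γ' = 21.1 − 9.81 = 11.29 kN/m³.
Effective vertical stress at 5.0 m: σ'_v = 16.7×1.4 + 11.29×3.60 = 64.02 kPa.
σ'_h = K_a σ'_v = 0.3889 × 64.02 = 24.90 kPa; u = γ_w × 3.60 = 35.32 kPa.
Total σ_h = 24.90 + 35.32 = 60.22 kPa.

60.2 kPa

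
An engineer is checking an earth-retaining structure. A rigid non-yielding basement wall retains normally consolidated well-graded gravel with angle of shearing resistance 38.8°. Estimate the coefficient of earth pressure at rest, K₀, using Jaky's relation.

0.373

K₀ = 1 − sin φ' = 1 − sin 38.8° = 0.3734.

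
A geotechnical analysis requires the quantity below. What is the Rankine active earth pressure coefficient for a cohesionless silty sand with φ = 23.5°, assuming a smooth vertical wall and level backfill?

0.430

K_a = tan²(45° − φ/2) = tan²(33.25°) = 0.4298.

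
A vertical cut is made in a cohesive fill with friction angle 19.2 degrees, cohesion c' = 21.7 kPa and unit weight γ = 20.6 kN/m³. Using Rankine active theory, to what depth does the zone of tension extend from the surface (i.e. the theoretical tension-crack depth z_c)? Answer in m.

K_a = tan²(45° − 19.2°/2) = 0.5050; √K_a = 0.7107.
The active pressure is zero where K_a γ z = 2c√K_a, so z_c = 2c/(γ√K_a) = 2×21.7/(20.6×0.7107) = 2.965 m.

2.96 m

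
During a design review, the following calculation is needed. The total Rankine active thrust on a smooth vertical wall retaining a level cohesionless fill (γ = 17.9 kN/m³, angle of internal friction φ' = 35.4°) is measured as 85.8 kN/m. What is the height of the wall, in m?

6.00 m

K_a = 0.2664. P_a = ½ K_a γ H² ⇒ H = √(2P_a/(K_a γ)).
H = √(2×85.8/(0.2664×17.9)) = 5.999 m.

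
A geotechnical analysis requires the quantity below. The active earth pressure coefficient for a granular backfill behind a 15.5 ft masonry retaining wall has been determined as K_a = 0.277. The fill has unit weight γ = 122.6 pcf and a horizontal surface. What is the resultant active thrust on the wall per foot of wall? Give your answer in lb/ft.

4080 lb/ft

P = ½ K_a γ H² = 0.5 × 0.277 × 122.6 × 15.5² = 4079 lb/ft.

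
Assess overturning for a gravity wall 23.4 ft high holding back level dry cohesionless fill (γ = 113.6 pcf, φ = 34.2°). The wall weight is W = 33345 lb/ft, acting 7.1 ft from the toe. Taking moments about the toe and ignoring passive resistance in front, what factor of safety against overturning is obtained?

K_a = tan²(45° − 34.2°/2) = 0.2803.
P_a = ½K_aγH² = 0.5×0.2803×113.6×23.4² = 8719 lb/ft, acting at H/3 = 7.800 ft above the base.
Overturning moment M_o = P_a × H/3 = 8719 × 7.800 = 68010.
Resisting moment M_r = W × 7.1 = 33345 × 7.1 = 236700.
FS_overturning = M_r/M_o = 236700/68010 = 3.481.

3.48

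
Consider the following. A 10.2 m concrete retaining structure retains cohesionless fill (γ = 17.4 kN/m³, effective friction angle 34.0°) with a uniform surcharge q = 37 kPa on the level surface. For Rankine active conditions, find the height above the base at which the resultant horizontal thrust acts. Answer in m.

3.90 m

K_a = 0.2827.
Triangular part P₁ = ½K_aγH² = 255.9 at H/3 = 3.400 m; rectangular part P₂ = K_a q H = 106.7 at H/2 = 5.100 m.
ȳ = (P₁·3.400 + P₂·5.100)/(P₁+P₂) = 3.900 m.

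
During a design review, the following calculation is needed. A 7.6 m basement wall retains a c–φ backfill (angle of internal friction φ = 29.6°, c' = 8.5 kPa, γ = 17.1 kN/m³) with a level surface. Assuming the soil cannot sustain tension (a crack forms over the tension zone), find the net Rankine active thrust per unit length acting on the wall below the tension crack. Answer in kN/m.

101 kN/m

K_a = 0.3387; √K_a = 0.5820.
Tension-crack depth z_c = 2c/(γ√K_a) = 2×8.5/(17.1×0.5820) = 1.708 m.
σ_a at base = K_a γ H − 2c√K_a = 0.3387×17.1×7.6 − 2×8.5×0.5820 = 34.13 kPa.
P_a = ½ × 34.13 × (H − z_c) = 0.5×34.13×5.892 = 100.5 kN/m.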